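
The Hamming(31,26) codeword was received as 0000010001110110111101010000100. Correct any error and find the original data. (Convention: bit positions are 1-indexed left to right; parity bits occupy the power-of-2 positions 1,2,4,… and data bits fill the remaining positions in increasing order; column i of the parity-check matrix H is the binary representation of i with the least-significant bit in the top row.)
Syndrome s = H · r^T (mod 2), r = 0000010001110110111101010000100:
  s[0] = (1010101010101010101010101010101)·(0000010001110110111101010000100) mod 2 = 0+0+0+0+0+0+0+0+0+0+1+0+0+0+1+0+1+0+1+0+0+0+0+0+0+0+0+0+1+0+0 mod 2 = 1
  s[1] = (0110011001100110011001100110011)·(0000010001110110111101010000100) mod 2 = 0+0+0+0+0+1+0+0+0+1+1+0+0+1+1+0+0+1+1+0+0+1+0+0+0+0+0+0+0+0+0 mod 2 = 0
  s[2] = (0001111000011110000111100001111)·(0000010001110110111101010000100) mod 2 = 0+0+0+0+0+1+0+0+0+0+0+1+0+1+1+0+0+0+0+1+0+1+0+0+0+0+0+0+1+0+0 mod 2 = 1
  s[3] = (0000000111111110000000011111111)·(0000010001110110111101010000100) mod 2 = 0+0+0+0+0+0+0+0+0+1+1+1+0+1+1+0+0+0+0+0+0+0+0+1+0+0+0+0+1+0+0 mod 2 = 1
  s[4] = (0000000000000001111111111111111)·(0000010001110110111101010000100) mod 2 = 0+0+0+0+0+0+0+0+0+0+0+0+0+0+0+0+1+1+1+1+0+1+0+1+0+0+0+0+1+0+0 mod 2 = 1
Syndrome = 10111
Column 29 of H equals this syndrome → error at bit 29 (1-indexed).
Flip bit 29: 0000010001110110111101010000100 → 0000010001110110111101010000000
Extract data bits at positions {3,5,6,7,9,10,11,12,13,14,15,17,18,19,20,21,22,23,24,25,26,27,28,29,30,31}: 00100111011111101010000000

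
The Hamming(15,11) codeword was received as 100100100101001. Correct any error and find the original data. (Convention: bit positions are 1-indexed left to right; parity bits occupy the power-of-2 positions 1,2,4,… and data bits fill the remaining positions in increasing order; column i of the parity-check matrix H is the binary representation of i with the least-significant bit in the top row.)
Syndrome s = H · r^T (mod 2), r = 100100100101001:
  s[0] = (101010101010101)·(100100100101001) mod 2 = 1+0+0+0+0+0+1+0+0+0+0+0+0+0+1 mod 2 = 1
  s[1] = (011001100110011)·(100100100101001) mod 2 = 0+0+0+0+0+0+1+0+0+1+0+0+0+0+1 mod 2 = 1
  s[2] = (000111100001111)·(100100100101001) mod 2 = 0+0+0+1+0+0+1+0+0+0+0+1+0+0+1 mod 2 = 0
  s[3] = (000000011111111)·(100100100101001) mod 2 = 0+0+0+0+0+0+0+0+0+1+0+1+0+0+1 mod 2 = 1
Syndrome = 1101
Column 11 of H equals this syndrome → error at bit 11 (1-indexed).
Flip bit 11: 100100100101001 → 100100100111001
Extract data bits at positions {3,5,6,7,9,10,11,12,13,14,15}: 00010111001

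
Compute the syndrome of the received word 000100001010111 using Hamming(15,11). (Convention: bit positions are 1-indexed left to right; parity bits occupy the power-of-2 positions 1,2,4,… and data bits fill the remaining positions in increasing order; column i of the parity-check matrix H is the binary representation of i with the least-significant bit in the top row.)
Syndrome s = H · r^T (mod 2), r = 000100001010111:
  s[0] = (101010101010101)·(000100001010111) mod 2 = 0+0+0+0+0+0+0+0+1+0+1+0+1+0+1 mod 2 = 0
  s[1] = (011001100110011)·(000100001010111) mod 2 = 0+0+0+0+0+0+0+0+0+0+1+0+0+1+1 mod 2 = 1
  s[2] = (000111100001111)·(000100001010111) mod 2 = 0+0+0+1+0+0+0+0+0+0+0+0+1+1+1 mod 2 = 0
  s[3] = (000000011111111)·(000100001010111) mod 2 = 0+0+0+0+0+0+0+0+1+0+1+0+1+1+1 mod 2 = 1
Syndrome = 0101
Non-zero syndrome: error at position 10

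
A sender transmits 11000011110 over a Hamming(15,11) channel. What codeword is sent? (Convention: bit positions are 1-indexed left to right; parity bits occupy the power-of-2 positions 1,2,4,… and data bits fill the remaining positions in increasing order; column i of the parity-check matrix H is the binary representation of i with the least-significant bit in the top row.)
Codeword c = d · G (mod 2), d = 11000011110:
  c[0] = d·G[:,0] = (11000011110)·(11011010101) mod 2 = 1+1+0+0+0+0+1+0+1+0+0 mod 2 = 0
  c[1] = d·G[:,1] = (11000011110)·(10110110011) mod 2 = 1+0+0+0+0+0+1+0+0+1+0 mod 2 = 1
  c[2] = d·G[:,2] = (11000011110)·(10000000000) mod 2 = 1+0+0+0+0+0+0+0+0+0+0 mod 2 = 1
  c[3] = d·G[:,3] = (11000011110)·(01110001111) mod 2 = 0+1+0+0+0+0+0+1+1+1+0 mod 2 = 0
  c[4] = d·G[:,4] = (11000011110)·(01000000000) mod 2 = 0+1+0+0+0+0+0+0+0+0+0 mod 2 = 1
  c[5] = d·G[:,5] = (11000011110)·(00100000000) mod 2 = 0+0+0+0+0+0+0+0+0+0+0 mod 2 = 0
  c[6] = d·G[:,6] = (11000011110)·(00010000000) mod 2 = 0+0+0+0+0+0+0+0+0+0+0 mod 2 = 0
  c[7] = d·G[:,7] = (11000011110)·(00001111111) mod 2 = 0+0+0+0+0+0+1+1+1+1+0 mod 2 = 0
  c[8] = d·G[:,8] = (11000011110)·(00001000000) mod 2 = 0+0+0+0+0+0+0+0+0+0+0 mod 2 = 0
  c[9] = d·G[:,9] = (11000011110)·(00000100000) mod 2 = 0+0+0+0+0+0+0+0+0+0+0 mod 2 = 0
  c[10] = d·G[:,10] = (11000011110)·(00000010000) mod 2 = 0+0+0+0+0+0+1+0+0+0+0 mod 2 = 1
  c[11] = d·G[:,11] = (11000011110)·(00000001000) mod 2 = 0+0+0+0+0+0+0+1+0+0+0 mod 2 = 1
  c[12] = d·G[:,12] = (11000011110)·(00000000100) mod 2 = 0+0+0+0+0+0+0+0+1+0+0 mod 2 = 1
  c[13] = d·G[:,13] = (11000011110)·(00000000010) mod 2 = 0+0+0+0+0+0+0+0+0+1+0 mod 2 = 1
  c[14] = d·G[:,14] = (11000011110)·(00000000001) mod 2 = 0+0+0+0+0+0+0+0+0+0+0 mod 2 = 0
Codeword = 011010000011110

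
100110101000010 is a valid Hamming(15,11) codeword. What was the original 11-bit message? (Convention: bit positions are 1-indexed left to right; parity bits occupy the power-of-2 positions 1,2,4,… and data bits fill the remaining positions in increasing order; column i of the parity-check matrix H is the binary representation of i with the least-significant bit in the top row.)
Parity bits occupy power-of-2 positions; data bits are at positions {3,5,6,7,9,10,11,12,13,14,15} (1-indexed).
Extract: c[3]=0 c[5]=1 c[6]=0 c[7]=1 c[9]=1 c[10]=0 c[11]=0 c[12]=0 c[13]=0 c[14]=1 c[15]=0
Data = 01011000010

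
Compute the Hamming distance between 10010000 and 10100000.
XOR = 00110000, count of 1s = 2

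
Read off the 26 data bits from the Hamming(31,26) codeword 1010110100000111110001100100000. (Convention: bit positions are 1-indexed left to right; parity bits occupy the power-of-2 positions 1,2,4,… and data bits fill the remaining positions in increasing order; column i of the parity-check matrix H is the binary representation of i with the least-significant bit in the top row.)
Parity bits occupy power-of-2 positions; data bits are at positions {3,5,6,7,9,10,11,12,13,14,15,17,18,19,20,21,22,23,24,25,26,27,28,29,30,31} (1-indexed).
Extract: c[3]=1 c[5]=1 c[6]=1 c[7]=0 c[9]=0 c[10]=0 c[11]=0 c[12]=0 c[13]=0 c[14]=1 c[15]=1 c[17]=1 c[18]=1 c[19]=0 c[20]=0 c[21]=0 c[22]=1 c[23]=1 c[24]=0 c[25]=0 c[26]=1 c[27]=0 c[28]=0 c[29]=0 c[30]=0 c[31]=0
Data = 11100000011110001100100000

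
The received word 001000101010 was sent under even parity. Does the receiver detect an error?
Sum of received bits: 0+0+1+0+0+0+1+0+1+0+1+0 = 4; 4 mod 2 = 0. Result is 0 → no error detected.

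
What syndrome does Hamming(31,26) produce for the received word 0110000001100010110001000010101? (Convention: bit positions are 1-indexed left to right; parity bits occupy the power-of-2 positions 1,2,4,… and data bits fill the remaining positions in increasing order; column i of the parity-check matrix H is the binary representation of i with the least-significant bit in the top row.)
Syndrome s = H · r^T (mod 2), r = 0110000001100010110001000010101:
  s[0] = (1010101010101010101010101010101)·(0110000001100010110001000010101) mod 2 = 0+0+1+0+0+0+0+0+0+0+1+0+0+0+1+0+1+0+0+0+0+0+0+0+0+0+1+0+1+0+1 mod 2 = 1
  s[1] = (0110011001100110011001100110011)·(0110000001100010110001000010101) mod 2 = 0+1+1+0+0+0+0+0+0+1+1+0+0+0+1+0+0+1+0+0+0+1+0+0+0+0+1+0+0+0+1 mod 2 = 1
  s[2] = (0001111000011110000111100001111)·(0110000001100010110001000010101) mod 2 = 0+0+0+0+0+0+0+0+0+0+0+0+0+0+1+0+0+0+0+0+0+1+0+0+0+0+0+0+1+0+1 mod 2 = 0
  s[3] = (0000000111111110000000011111111)·(0110000001100010110001000010101) mod 2 = 0+0+0+0+0+0+0+0+0+1+1+0+0+0+1+0+0+0+0+0+0+0+0+0+0+0+1+0+1+0+1 mod 2 = 0
  s[4] = (0000000000000001111111111111111)·(0110000001100010110001000010101) mod 2 = 0+0+0+0+0+0+0+0+0+0+0+0+0+0+0+0+1+1+0+0+0+1+0+0+0+0+1+0+1+0+1 mod 2 = 0
Syndrome = 11000
Non-zero syndrome: error at position 3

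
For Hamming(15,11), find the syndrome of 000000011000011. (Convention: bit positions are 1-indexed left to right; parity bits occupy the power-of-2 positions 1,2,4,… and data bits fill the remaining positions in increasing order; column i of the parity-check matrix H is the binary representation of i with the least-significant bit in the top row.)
Syndrome s = H · r^T (mod 2), r = 000000011000011:
  s[0] = (101010101010101)·(000000011000011) mod 2 = 0+0+0+0+0+0+0+0+1+0+0+0+0+0+1 mod 2 = 0
  s[1] = (011001100110011)·(000000011000011) mod 2 = 0+0+0+0+0+0+0+0+0+0+0+0+0+1+1 mod 2 = 0
  s[2] = (000111100001111)·(000000011000011) mod 2 = 0+0+0+0+0+0+0+0+0+0+0+0+0+1+1 mod 2 = 0
  s[3] = (000000011111111)·(000000011000011) mod 2 = 0+0+0+0+0+0+0+1+1+0+0+0+0+1+1 mod 2 = 0
Syndrome = 0000
s = 0: no error detected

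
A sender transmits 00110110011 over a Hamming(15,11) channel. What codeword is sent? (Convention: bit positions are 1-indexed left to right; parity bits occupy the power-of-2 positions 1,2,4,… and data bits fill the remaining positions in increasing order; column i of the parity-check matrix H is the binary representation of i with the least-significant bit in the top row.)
Codeword c = d · G (mod 2), d = 00110110011:
  c[0] = d·G[:,0] = (00110110011)·(11011010101) mod 2 = 0+0+0+1+0+0+1+0+0+0+1 mod 2 = 1
  c[1] = d·G[:,1] = (00110110011)·(10110110011) mod 2 = 0+0+1+1+0+1+1+0+0+1+1 mod 2 = 0
  c[2] = d·G[:,2] = (00110110011)·(10000000000) mod 2 = 0+0+0+0+0+0+0+0+0+0+0 mod 2 = 0
  c[3] = d·G[:,3] = (00110110011)·(01110001111) mod 2 = 0+0+1+1+0+0+0+0+0+1+1 mod 2 = 0
  c[4] = d·G[:,4] = (00110110011)·(01000000000) mod 2 = 0+0+0+0+0+0+0+0+0+0+0 mod 2 = 0
  c[5] = d·G[:,5] = (00110110011)·(00100000000) mod 2 = 0+0+1+0+0+0+0+0+0+0+0 mod 2 = 1
  c[6] = d·G[:,6] = (00110110011)·(00010000000) mod 2 = 0+0+0+1+0+0+0+0+0+0+0 mod 2 = 1
  c[7] = d·G[:,7] = (00110110011)·(00001111111) mod 2 = 0+0+0+0+0+1+1+0+0+1+1 mod 2 = 0
  c[8] = d·G[:,8] = (00110110011)·(00001000000) mod 2 = 0+0+0+0+0+0+0+0+0+0+0 mod 2 = 0
  c[9] = d·G[:,9] = (00110110011)·(00000100000) mod 2 = 0+0+0+0+0+1+0+0+0+0+0 mod 2 = 1
  c[10] = d·G[:,10] = (00110110011)·(00000010000) mod 2 = 0+0+0+0+0+0+1+0+0+0+0 mod 2 = 1
  c[11] = d·G[:,11] = (00110110011)·(00000001000) mod 2 = 0+0+0+0+0+0+0+0+0+0+0 mod 2 = 0
  c[12] = d·G[:,12] = (00110110011)·(00000000100) mod 2 = 0+0+0+0+0+0+0+0+0+0+0 mod 2 = 0
  c[13] = d·G[:,13] = (00110110011)·(00000000010) mod 2 = 0+0+0+0+0+0+0+0+0+1+0 mod 2 = 1
  c[14] = d·G[:,14] = (00110110011)·(00000000001) mod 2 = 0+0+0+0+0+0+0+0+0+0+1 mod 2 = 1
Codeword = 100001100110011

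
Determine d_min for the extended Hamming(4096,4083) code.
d_min = 4 (adding an overall parity bit to Hamming(4095,4083) raises d_min from 3 to 4).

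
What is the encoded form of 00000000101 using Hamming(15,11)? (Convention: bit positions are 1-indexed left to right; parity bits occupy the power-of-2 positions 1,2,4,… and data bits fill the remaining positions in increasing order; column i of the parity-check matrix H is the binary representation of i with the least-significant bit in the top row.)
Codeword c = d · G (mod 2), d = 00000000101:
  c[0] = d·G[:,0] = (00000000101)·(11011010101) mod 2 = 0+0+0+0+0+0+0+0+1+0+1 mod 2 = 0
  c[1] = d·G[:,1] = (00000000101)·(10110110011) mod 2 = 0+0+0+0+0+0+0+0+0+0+1 mod 2 = 1
  c[2] = d·G[:,2] = (00000000101)·(10000000000) mod 2 = 0+0+0+0+0+0+0+0+0+0+0 mod 2 = 0
  c[3] = d·G[:,3] = (00000000101)·(01110001111) mod 2 = 0+0+0+0+0+0+0+0+1+0+1 mod 2 = 0
  c[4] = d·G[:,4] = (00000000101)·(01000000000) mod 2 = 0+0+0+0+0+0+0+0+0+0+0 mod 2 = 0
  c[5] = d·G[:,5] = (00000000101)·(00100000000) mod 2 = 0+0+0+0+0+0+0+0+0+0+0 mod 2 = 0
  c[6] = d·G[:,6] = (00000000101)·(00010000000) mod 2 = 0+0+0+0+0+0+0+0+0+0+0 mod 2 = 0
  c[7] = d·G[:,7] = (00000000101)·(00001111111) mod 2 = 0+0+0+0+0+0+0+0+1+0+1 mod 2 = 0
  c[8] = d·G[:,8] = (00000000101)·(00001000000) mod 2 = 0+0+0+0+0+0+0+0+0+0+0 mod 2 = 0
  c[9] = d·G[:,9] = (00000000101)·(00000100000) mod 2 = 0+0+0+0+0+0+0+0+0+0+0 mod 2 = 0
  c[10] = d·G[:,10] = (00000000101)·(00000010000) mod 2 = 0+0+0+0+0+0+0+0+0+0+0 mod 2 = 0
  c[11] = d·G[:,11] = (00000000101)·(00000001000) mod 2 = 0+0+0+0+0+0+0+0+0+0+0 mod 2 = 0
  c[12] = d·G[:,12] = (00000000101)·(00000000100) mod 2 = 0+0+0+0+0+0+0+0+1+0+0 mod 2 = 1
  c[13] = d·G[:,13] = (00000000101)·(00000000010) mod 2 = 0+0+0+0+0+0+0+0+0+0+0 mod 2 = 0
  c[14] = d·G[:,14] = (00000000101)·(00000000001) mod 2 = 0+0+0+0+0+0+0+0+0+0+1 mod 2 = 1
Codeword = 010000000000101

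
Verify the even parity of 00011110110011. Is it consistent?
Sum of all bits: 0+0+0+1+1+1+1+0+1+1+0+0+1+1 = 8; 8 mod 2 = 0. Result is 0 → valid parity.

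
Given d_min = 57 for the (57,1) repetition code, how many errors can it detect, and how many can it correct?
Detection only: up to d_min − 1 = 56 errors.
Correction: up to ⌊(d_min − 1)/2⌋ = ⌊56/2⌋ = 28 errors.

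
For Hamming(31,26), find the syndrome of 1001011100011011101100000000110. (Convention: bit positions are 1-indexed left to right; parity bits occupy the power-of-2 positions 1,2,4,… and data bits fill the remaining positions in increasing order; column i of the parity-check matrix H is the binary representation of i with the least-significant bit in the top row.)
Syndrome s = H · r^T (mod 2), r = 1001011100011011101100000000110:
  s[0] = (1010101010101010101010101010101)·(1001011100011011101100000000110) mod 2 = 1+0+0+0+0+0+1+0+0+0+0+0+1+0+1+0+1+0+1+0+0+0+0+0+0+0+0+0+1+0+0 mod 2 = 1
  s[1] = (0110011001100110011001100110011)·(1001011100011011101100000000110) mod 2 = 0+0+0+0+0+1+1+0+0+0+0+0+0+0+1+0+0+0+1+0+0+0+0+0+0+0+0+0+0+1+0 mod 2 = 1
  s[2] = (0001111000011110000111100001111)·(1001011100011011101100000000110) mod 2 = 0+0+0+1+0+1+1+0+0+0+0+1+1+0+1+0+0+0+0+1+0+0+0+0+0+0+0+0+1+1+0 mod 2 = 1
  s[3] = (0000000111111110000000011111111)·(1001011100011011101100000000110) mod 2 = 0+0+0+0+0+0+0+1+0+0+0+1+1+0+1+0+0+0+0+0+0+0+0+0+0+0+0+0+1+1+0 mod 2 = 0
  s[4] = (0000000000000001111111111111111)·(1001011100011011101100000000110) mod 2 = 0+0+0+0+0+0+0+0+0+0+0+0+0+0+0+1+1+0+1+1+0+0+0+0+0+0+0+0+1+1+0 mod 2 = 0
Syndrome = 11100
Non-zero syndrome: error at position 7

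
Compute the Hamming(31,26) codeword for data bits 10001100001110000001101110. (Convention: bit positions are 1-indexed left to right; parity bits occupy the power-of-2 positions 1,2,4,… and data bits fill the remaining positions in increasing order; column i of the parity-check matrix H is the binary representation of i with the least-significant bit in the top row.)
Codeword c = d · G (mod 2), d = 10001100001110000001101110:
  c[0] = d·G[:,0] = (10001100001110000001101110)·(11011010101101010101010101) mod 2 = 1+0+0+0+1+0+0+0+0+0+1+1+0+0+0+0+0+0+0+1+0+0+0+1+0+0 mod 2 = 0
  c[1] = d·G[:,1] = (10001100001110000001101110)·(10110110011011001100110011) mod 2 = 1+0+0+0+0+1+0+0+0+0+1+0+1+0+0+0+0+0+0+0+1+0+0+0+1+0 mod 2 = 0
  c[2] = d·G[:,2] = (10001100001110000001101110)·(10000000000000000000000000) mod 2 = 1+0+0+0+0+0+0+0+0+0+0+0+0+0+0+0+0+0+0+0+0+0+0+0+0+0 mod 2 = 1
  c[3] = d·G[:,3] = (10001100001110000001101110)·(01110001111000111100001111) mod 2 = 0+0+0+0+0+0+0+0+0+0+1+0+0+0+0+0+0+0+0+0+0+0+1+1+1+0 mod 2 = 0
  c[4] = d·G[:,4] = (10001100001110000001101110)·(01000000000000000000000000) mod 2 = 0+0+0+0+0+0+0+0+0+0+0+0+0+0+0+0+0+0+0+0+0+0+0+0+0+0 mod 2 = 0
  c[5] = d·G[:,5] = (10001100001110000001101110)·(00100000000000000000000000) mod 2 = 0+0+0+0+0+0+0+0+0+0+0+0+0+0+0+0+0+0+0+0+0+0+0+0+0+0 mod 2 = 0
  c[6] = d·G[:,6] = (10001100001110000001101110)·(00010000000000000000000000) mod 2 = 0+0+0+0+0+0+0+0+0+0+0+0+0+0+0+0+0+0+0+0+0+0+0+0+0+0 mod 2 = 0
  c[7] = d·G[:,7] = (10001100001110000001101110)·(00001111111000000011111111) mod 2 = 0+0+0+0+1+1+0+0+0+0+1+0+0+0+0+0+0+0+0+1+1+0+1+1+1+0 mod 2 = 0
  c[8] = d·G[:,8] = (10001100001110000001101110)·(00001000000000000000000000) mod 2 = 0+0+0+0+1+0+0+0+0+0+0+0+0+0+0+0+0+0+0+0+0+0+0+0+0+0 mod 2 = 1
  c[9] = d·G[:,9] = (10001100001110000001101110)·(00000100000000000000000000) mod 2 = 0+0+0+0+0+1+0+0+0+0+0+0+0+0+0+0+0+0+0+0+0+0+0+0+0+0 mod 2 = 1
  c[10] = d·G[:,10] = (10001100001110000001101110)·(00000010000000000000000000) mod 2 = 0+0+0+0+0+0+0+0+0+0+0+0+0+0+0+0+0+0+0+0+0+0+0+0+0+0 mod 2 = 0
  c[11] = d·G[:,11] = (10001100001110000001101110)·(00000001000000000000000000) mod 2 = 0+0+0+0+0+0+0+0+0+0+0+0+0+0+0+0+0+0+0+0+0+0+0+0+0+0 mod 2 = 0
  c[12] = d·G[:,12] = (10001100001110000001101110)·(00000000100000000000000000) mod 2 = 0+0+0+0+0+0+0+0+0+0+0+0+0+0+0+0+0+0+0+0+0+0+0+0+0+0 mod 2 = 0
  c[13] = d·G[:,13] = (10001100001110000001101110)·(00000000010000000000000000) mod 2 = 0+0+0+0+0+0+0+0+0+0+0+0+0+0+0+0+0+0+0+0+0+0+0+0+0+0 mod 2 = 0
  c[14] = d·G[:,14] = (10001100001110000001101110)·(00000000001000000000000000) mod 2 = 0+0+0+0+0+0+0+0+0+0+1+0+0+0+0+0+0+0+0+0+0+0+0+0+0+0 mod 2 = 1
  c[15] = d·G[:,15] = (10001100001110000001101110)·(00000000000111111111111111) mod 2 = 0+0+0+0+0+0+0+0+0+0+0+1+1+0+0+0+0+0+0+1+1+0+1+1+1+0 mod 2 = 1
  c[16] = d·G[:,16] = (10001100001110000001101110)·(00000000000100000000000000) mod 2 = 0+0+0+0+0+0+0+0+0+0+0+1+0+0+0+0+0+0+0+0+0+0+0+0+0+0 mod 2 = 1
  c[17] = d·G[:,17] = (10001100001110000001101110)·(00000000000010000000000000) mod 2 = 0+0+0+0+0+0+0+0+0+0+0+0+1+0+0+0+0+0+0+0+0+0+0+0+0+0 mod 2 = 1
  c[18] = d·G[:,18] = (10001100001110000001101110)·(00000000000001000000000000) mod 2 = 0+0+0+0+0+0+0+0+0+0+0+0+0+0+0+0+0+0+0+0+0+0+0+0+0+0 mod 2 = 0
  c[19] = d·G[:,19] = (10001100001110000001101110)·(00000000000000100000000000) mod 2 = 0+0+0+0+0+0+0+0+0+0+0+0+0+0+0+0+0+0+0+0+0+0+0+0+0+0 mod 2 = 0
  c[20] = d·G[:,20] = (10001100001110000001101110)·(00000000000000010000000000) mod 2 = 0+0+0+0+0+0+0+0+0+0+0+0+0+0+0+0+0+0+0+0+0+0+0+0+0+0 mod 2 = 0
  c[21] = d·G[:,21] = (10001100001110000001101110)·(00000000000000001000000000) mod 2 = 0+0+0+0+0+0+0+0+0+0+0+0+0+0+0+0+0+0+0+0+0+0+0+0+0+0 mod 2 = 0
  c[22] = d·G[:,22] = (10001100001110000001101110)·(00000000000000000100000000) mod 2 = 0+0+0+0+0+0+0+0+0+0+0+0+0+0+0+0+0+0+0+0+0+0+0+0+0+0 mod 2 = 0
  c[23] = d·G[:,23] = (10001100001110000001101110)·(00000000000000000010000000) mod 2 = 0+0+0+0+0+0+0+0+0+0+0+0+0+0+0+0+0+0+0+0+0+0+0+0+0+0 mod 2 = 0
  c[24] = d·G[:,24] = (10001100001110000001101110)·(00000000000000000001000000) mod 2 = 0+0+0+0+0+0+0+0+0+0+0+0+0+0+0+0+0+0+0+1+0+0+0+0+0+0 mod 2 = 1
  c[25] = d·G[:,25] = (10001100001110000001101110)·(00000000000000000000100000) mod 2 = 0+0+0+0+0+0+0+0+0+0+0+0+0+0+0+0+0+0+0+0+1+0+0+0+0+0 mod 2 = 1
  c[26] = d·G[:,26] = (10001100001110000001101110)·(00000000000000000000010000) mod 2 = 0+0+0+0+0+0+0+0+0+0+0+0+0+0+0+0+0+0+0+0+0+0+0+0+0+0 mod 2 = 0
  c[27] = d·G[:,27] = (10001100001110000001101110)·(00000000000000000000001000) mod 2 = 0+0+0+0+0+0+0+0+0+0+0+0+0+0+0+0+0+0+0+0+0+0+1+0+0+0 mod 2 = 1
  c[28] = d·G[:,28] = (10001100001110000001101110)·(00000000000000000000000100) mod 2 = 0+0+0+0+0+0+0+0+0+0+0+0+0+0+0+0+0+0+0+0+0+0+0+1+0+0 mod 2 = 1
  c[29] = d·G[:,29] = (10001100001110000001101110)·(00000000000000000000000010) mod 2 = 0+0+0+0+0+0+0+0+0+0+0+0+0+0+0+0+0+0+0+0+0+0+0+0+1+0 mod 2 = 1
  c[30] = d·G[:,30] = (10001100001110000001101110)·(00000000000000000000000001) mod 2 = 0+0+0+0+0+0+0+0+0+0+0+0+0+0+0+0+0+0+0+0+0+0+0+0+0+0 mod 2 = 0
Codeword = 0010000011000011110000001101110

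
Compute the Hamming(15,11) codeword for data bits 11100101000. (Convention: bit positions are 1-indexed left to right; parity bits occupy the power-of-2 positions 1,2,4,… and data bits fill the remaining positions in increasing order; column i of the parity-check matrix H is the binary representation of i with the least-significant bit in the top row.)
Codeword c = d · G (mod 2), d = 11100101000:
  c[0] = d·G[:,0] = (11100101000)·(11011010101) mod 2 = 1+1+0+0+0+0+0+0+0+0+0 mod 2 = 0
  c[1] = d·G[:,1] = (11100101000)·(10110110011) mod 2 = 1+0+1+0+0+1+0+0+0+0+0 mod 2 = 1
  c[2] = d·G[:,2] = (11100101000)·(10000000000) mod 2 = 1+0+0+0+0+0+0+0+0+0+0 mod 2 = 1
  c[3] = d·G[:,3] = (11100101000)·(01110001111) mod 2 = 0+1+1+0+0+0+0+1+0+0+0 mod 2 = 1
  c[4] = d·G[:,4] = (11100101000)·(01000000000) mod 2 = 0+1+0+0+0+0+0+0+0+0+0 mod 2 = 1
  c[5] = d·G[:,5] = (11100101000)·(00100000000) mod 2 = 0+0+1+0+0+0+0+0+0+0+0 mod 2 = 1
  c[6] = d·G[:,6] = (11100101000)·(00010000000) mod 2 = 0+0+0+0+0+0+0+0+0+0+0 mod 2 = 0
  c[7] = d·G[:,7] = (11100101000)·(00001111111) mod 2 = 0+0+0+0+0+1+0+1+0+0+0 mod 2 = 0
  c[8] = d·G[:,8] = (11100101000)·(00001000000) mod 2 = 0+0+0+0+0+0+0+0+0+0+0 mod 2 = 0
  c[9] = d·G[:,9] = (11100101000)·(00000100000) mod 2 = 0+0+0+0+0+1+0+0+0+0+0 mod 2 = 1
  c[10] = d·G[:,10] = (11100101000)·(00000010000) mod 2 = 0+0+0+0+0+0+0+0+0+0+0 mod 2 = 0
  c[11] = d·G[:,11] = (11100101000)·(00000001000) mod 2 = 0+0+0+0+0+0+0+1+0+0+0 mod 2 = 1
  c[12] = d·G[:,12] = (11100101000)·(00000000100) mod 2 = 0+0+0+0+0+0+0+0+0+0+0 mod 2 = 0
  c[13] = d·G[:,13] = (11100101000)·(00000000010) mod 2 = 0+0+0+0+0+0+0+0+0+0+0 mod 2 = 0
  c[14] = d·G[:,14] = (11100101000)·(00000000001) mod 2 = 0+0+0+0+0+0+0+0+0+0+0 mod 2 = 0
Codeword = 011111000101000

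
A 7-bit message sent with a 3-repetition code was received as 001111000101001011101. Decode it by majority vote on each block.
Split into 3-bit blocks and majority-vote each:
  block 1 = 001: 1 ones, 2 zeros → 0
  block 2 = 111: 3 ones, 0 zeros → 1
  block 3 = 000: 0 ones, 3 zeros → 0
  block 4 = 101: 2 ones, 1 zeros → 1
  block 5 = 001: 1 ones, 2 zeros → 0
  block 6 = 011: 2 ones, 1 zeros → 1
  block 7 = 101: 2 ones, 1 zeros → 1
Decoded = 0101011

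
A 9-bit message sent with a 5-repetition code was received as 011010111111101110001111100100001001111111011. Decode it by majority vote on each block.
Split into 5-bit blocks and majority-vote each:
  block 1 = 01101: 3 ones, 2 zeros → 1
  block 2 = 01111: 4 ones, 1 zeros → 1
  block 3 = 11101: 4 ones, 1 zeros → 1
  block 4 = 11000: 2 ones, 3 zeros → 0
  block 5 = 11111: 5 ones, 0 zeros → 1
  block 6 = 00100: 1 ones, 4 zeros → 0
  block 7 = 00100: 1 ones, 4 zeros → 0
  block 8 = 11111: 5 ones, 0 zeros → 1
  block 9 = 11011: 4 ones, 1 zeros → 1
Decoded = 111010011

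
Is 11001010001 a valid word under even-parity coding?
Sum of all bits: 1+1+0+0+1+0+1+0+0+0+1 = 5; 5 mod 2 = 1. Result is 1 → parity error detected.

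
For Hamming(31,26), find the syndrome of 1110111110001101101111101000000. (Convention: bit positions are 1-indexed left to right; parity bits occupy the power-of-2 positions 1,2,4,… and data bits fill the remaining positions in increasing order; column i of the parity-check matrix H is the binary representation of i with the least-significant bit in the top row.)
Syndrome s = H · r^T (mod 2), r = 1110111110001101101111101000000:
  s[0] = (1010101010101010101010101010101)·(1110111110001101101111101000000) mod 2 = 1+0+1+0+1+0+1+0+1+0+0+0+1+0+0+0+1+0+1+0+1+0+1+0+1+0+0+0+0+0+0 mod 2 = 1
  s[1] = (0110011001100110011001100110011)·(1110111110001101101111101000000) mod 2 = 0+1+1+0+0+1+1+0+0+0+0+0+0+1+0+0+0+0+1+0+0+1+1+0+0+0+0+0+0+0+0 mod 2 = 0
  s[2] = (0001111000011110000111100001111)·(1110111110001101101111101000000) mod 2 = 0+0+0+0+1+1+1+0+0+0+0+0+1+1+0+0+0+0+0+1+1+1+1+0+0+0+0+0+0+0+0 mod 2 = 1
  s[3] = (0000000111111110000000011111111)·(1110111110001101101111101000000) mod 2 = 0+0+0+0+0+0+0+1+1+0+0+0+1+1+0+0+0+0+0+0+0+0+0+0+1+0+0+0+0+0+0 mod 2 = 1
  s[4] = (0000000000000001111111111111111)·(1110111110001101101111101000000) mod 2 = 0+0+0+0+0+0+0+0+0+0+0+0+0+0+0+1+1+0+1+1+1+1+1+0+1+0+0+0+0+0+0 mod 2 = 0
Syndrome = 10110
Non-zero syndrome: error at position 13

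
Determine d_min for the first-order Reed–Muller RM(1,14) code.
d_min = 8192 (RM(1,14) has length 16384 and minimum distance 2^(m−1) = 8192).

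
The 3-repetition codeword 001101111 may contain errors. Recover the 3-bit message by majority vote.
Split into 3-bit blocks and majority-vote each:
  block 1 = 001: 1 ones, 2 zeros → 0
  block 2 = 101: 2 ones, 1 zeros → 1
  block 3 = 111: 3 ones, 0 zeros → 1
Decoded = 011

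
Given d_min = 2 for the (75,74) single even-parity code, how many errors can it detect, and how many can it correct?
Detection only: up to d_min − 1 = 1 errors.
Correction: up to ⌊(d_min − 1)/2⌋ = ⌊1/2⌋ = 0 errors.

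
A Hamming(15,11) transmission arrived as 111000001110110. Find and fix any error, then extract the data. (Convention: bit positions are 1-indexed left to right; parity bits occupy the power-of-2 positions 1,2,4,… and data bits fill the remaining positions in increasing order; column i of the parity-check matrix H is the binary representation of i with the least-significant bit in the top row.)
Syndrome s = H · r^T (mod 2), r = 111000001110110:
  s[0] = (101010101010101)·(111000001110110) mod 2 = 1+0+1+0+0+0+0+0+1+0+1+0+1+0+0 mod 2 = 1
  s[1] = (011001100110011)·(111000001110110) mod 2 = 0+1+1+0+0+0+0+0+0+1+1+0+0+1+0 mod 2 = 1
  s[2] = (000111100001111)·(111000001110110) mod 2 = 0+0+0+0+0+0+0+0+0+0+0+0+1+1+0 mod 2 = 0
  s[3] = (000000011111111)·(111000001110110) mod 2 = 0+0+0+0+0+0+0+0+1+1+1+0+1+1+0 mod 2 = 1
Syndrome = 1101
Column 11 of H equals this syndrome → error at bit 11 (1-indexed).
Flip bit 11: 111000001110110 → 111000001100110
Extract data bits at positions {3,5,6,7,9,10,11,12,13,14,15}: 10001100110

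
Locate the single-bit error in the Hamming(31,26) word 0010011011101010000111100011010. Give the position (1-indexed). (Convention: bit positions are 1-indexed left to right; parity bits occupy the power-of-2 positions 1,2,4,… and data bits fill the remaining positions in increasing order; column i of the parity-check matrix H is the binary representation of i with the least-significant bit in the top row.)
Syndrome s = H · r^T (mod 2), r = 0010011011101010000111100011010:
  s[0] = (1010101010101010101010101010101)·(0010011011101010000111100011010) mod 2 = 0+0+1+0+0+0+1+0+1+0+1+0+1+0+1+0+0+0+0+0+1+0+1+0+0+0+1+0+0+0+0 mod 2 = 1
  s[1] = (0110011001100110011001100110011)·(0010011011101010000111100011010) mod 2 = 0+0+1+0+0+1+1+0+0+1+1+0+0+0+1+0+0+0+0+0+0+1+1+0+0+0+1+0+0+1+0 mod 2 = 0
  s[2] = (0001111000011110000111100001111)·(0010011011101010000111100011010) mod 2 = 0+0+0+0+0+1+1+0+0+0+0+0+1+0+1+0+0+0+0+1+1+1+1+0+0+0+0+1+0+1+0 mod 2 = 0
  s[3] = (0000000111111110000000011111111)·(0010011011101010000111100011010) mod 2 = 0+0+0+0+0+0+0+0+1+1+1+0+1+0+1+0+0+0+0+0+0+0+0+0+0+0+1+1+0+1+0 mod 2 = 0
  s[4] = (0000000000000001111111111111111)·(0010011011101010000111100011010) mod 2 = 0+0+0+0+0+0+0+0+0+0+0+0+0+0+0+0+0+0+0+1+1+1+1+0+0+0+1+1+0+1+0 mod 2 = 1
Syndrome = 10001
Column i of H is the binary representation of i, so the syndrome is the binary index of the flipped bit.
Read s = 10001 with s[0] as LSB: 1·2^0 + 0·2^1 + 0·2^2 + 0·2^3 + 1·2^4 = 17.
Error is at bit position 17.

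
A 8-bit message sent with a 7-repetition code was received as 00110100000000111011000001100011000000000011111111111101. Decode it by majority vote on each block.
Split into 7-bit blocks and majority-vote each:
  block 1 = 0011010: 3 ones, 4 zeros → 0
  block 2 = 0000000: 0 ones, 7 zeros → 0
  block 3 = 1110110: 5 ones, 2 zeros → 1
  block 4 = 0000110: 2 ones, 5 zeros → 0
  block 5 = 0011000: 2 ones, 5 zeros → 0
  block 6 = 0000000: 0 ones, 7 zeros → 0
  block 7 = 1111111: 7 ones, 0 zeros → 1
  block 8 = 1111101: 6 ones, 1 zeros → 1
Decoded = 00100011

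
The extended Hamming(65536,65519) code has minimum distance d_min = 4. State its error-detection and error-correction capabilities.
Detection only: up to d_min − 1 = 3 errors.
Correction: up to ⌊(d_min − 1)/2⌋ = ⌊3/2⌋ = 1 errors.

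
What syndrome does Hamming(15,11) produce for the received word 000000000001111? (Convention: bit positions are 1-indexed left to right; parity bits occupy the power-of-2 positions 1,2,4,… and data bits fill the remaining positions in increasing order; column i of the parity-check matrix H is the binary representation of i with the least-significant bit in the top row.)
Syndrome s = H · r^T (mod 2), r = 000000000001111:
  s[0] = (101010101010101)·(000000000001111) mod 2 = 0+0+0+0+0+0+0+0+0+0+0+0+1+0+1 mod 2 = 0
  s[1] = (011001100110011)·(000000000001111) mod 2 = 0+0+0+0+0+0+0+0+0+0+0+0+0+1+1 mod 2 = 0
  s[2] = (000111100001111)·(000000000001111) mod 2 = 0+0+0+0+0+0+0+0+0+0+0+1+1+1+1 mod 2 = 0
  s[3] = (000000011111111)·(000000000001111) mod 2 = 0+0+0+0+0+0+0+0+0+0+0+1+1+1+1 mod 2 = 0
Syndrome = 0000
s = 0: no error detected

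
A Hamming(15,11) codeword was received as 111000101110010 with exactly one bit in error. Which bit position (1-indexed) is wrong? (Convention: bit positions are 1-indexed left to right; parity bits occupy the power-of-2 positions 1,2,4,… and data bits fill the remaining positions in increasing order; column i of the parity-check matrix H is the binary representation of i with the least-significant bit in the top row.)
Syndrome s = H · r^T (mod 2), r = 111000101110010:
  s[0] = (101010101010101)·(111000101110010) mod 2 = 1+0+1+0+0+0+1+0+1+0+1+0+0+0+0 mod 2 = 1
  s[1] = (011001100110011)·(111000101110010) mod 2 = 0+1+1+0+0+0+1+0+0+1+1+0+0+1+0 mod 2 = 0
  s[2] = (000111100001111)·(111000101110010) mod 2 = 0+0+0+0+0+0+1+0+0+0+0+0+0+1+0 mod 2 = 0
  s[3] = (000000011111111)·(111000101110010) mod 2 = 0+0+0+0+0+0+0+0+1+1+1+0+0+1+0 mod 2 = 0
Syndrome = 1000
Column i of H is the binary representation of i, so the syndrome is the binary index of the flipped bit.
Read s = 1000 with s[0] as LSB: 1·2^0 + 0·2^1 + 0·2^2 + 0·2^3 = 1.
Error is at bit position 1.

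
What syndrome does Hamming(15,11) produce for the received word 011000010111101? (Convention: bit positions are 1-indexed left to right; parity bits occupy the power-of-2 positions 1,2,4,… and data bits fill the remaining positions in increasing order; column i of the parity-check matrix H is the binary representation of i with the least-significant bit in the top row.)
Syndrome s = H · r^T (mod 2), r = 011000010111101:
  s[0] = (101010101010101)·(011000010111101) mod 2 = 0+0+1+0+0+0+0+0+0+0+1+0+1+0+1 mod 2 = 0
  s[1] = (011001100110011)·(011000010111101) mod 2 = 0+1+1+0+0+0+0+0+0+1+1+0+0+0+1 mod 2 = 1
  s[2] = (000111100001111)·(011000010111101) mod 2 = 0+0+0+0+0+0+0+0+0+0+0+1+1+0+1 mod 2 = 1
  s[3] = (000000011111111)·(011000010111101) mod 2 = 0+0+0+0+0+0+0+1+0+1+1+1+1+0+1 mod 2 = 0
Syndrome = 0110
Non-zero syndrome: error at position 6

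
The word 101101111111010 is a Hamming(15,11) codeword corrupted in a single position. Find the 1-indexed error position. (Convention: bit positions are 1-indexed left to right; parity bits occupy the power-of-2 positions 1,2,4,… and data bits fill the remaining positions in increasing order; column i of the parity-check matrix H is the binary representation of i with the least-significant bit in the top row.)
Syndrome s = H · r^T (mod 2), r = 101101111111010:
  s[0] = (101010101010101)·(101101111111010) mod 2 = 1+0+1+0+0+0+1+0+1+0+1+0+0+0+0 mod 2 = 1
  s[1] = (011001100110011)·(101101111111010) mod 2 = 0+0+1+0+0+1+1+0+0+1+1+0+0+1+0 mod 2 = 0
  s[2] = (000111100001111)·(101101111111010) mod 2 = 0+0+0+1+0+1+1+0+0+0+0+1+0+1+0 mod 2 = 1
  s[3] = (000000011111111)·(101101111111010) mod 2 = 0+0+0+0+0+0+0+1+1+1+1+1+0+1+0 mod 2 = 0
Syndrome = 1010
Column i of H is the binary representation of i, so the syndrome is the binary index of the flipped bit.
Read s = 1010 with s[0] as LSB: 1·2^0 + 0·2^1 + 1·2^2 + 0·2^3 = 5.
Error is at bit position 5.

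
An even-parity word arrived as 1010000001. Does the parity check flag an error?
Sum of received bits: 1+0+1+0+0+0+0+0+0+1 = 3; 3 mod 2 = 1. Result is 1 ≠ 0 → error detected.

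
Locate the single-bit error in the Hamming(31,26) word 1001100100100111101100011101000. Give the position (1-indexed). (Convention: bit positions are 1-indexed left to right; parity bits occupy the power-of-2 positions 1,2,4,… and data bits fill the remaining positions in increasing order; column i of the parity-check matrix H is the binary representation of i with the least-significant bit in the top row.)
Syndrome s = H · r^T (mod 2), r = 1001100100100111101100011101000:
  s[0] = (1010101010101010101010101010101)·(1001100100100111101100011101000) mod 2 = 1+0+0+0+1+0+0+0+0+0+1+0+0+0+1+0+1+0+1+0+0+0+0+0+1+0+0+0+0+0+0 mod 2 = 1
  s[1] = (0110011001100110011001100110011)·(1001100100100111101100011101000) mod 2 = 0+0+0+0+0+0+0+0+0+0+1+0+0+1+1+0+0+0+1+0+0+0+0+0+0+1+0+0+0+0+0 mod 2 = 1
  s[2] = (0001111000011110000111100001111)·(1001100100100111101100011101000) mod 2 = 0+0+0+1+1+0+0+0+0+0+0+0+0+1+1+0+0+0+0+1+0+0+0+0+0+0+0+1+0+0+0 mod 2 = 0
  s[3] = (0000000111111110000000011111111)·(1001100100100111101100011101000) mod 2 = 0+0+0+0+0+0+0+1+0+0+1+0+0+1+1+0+0+0+0+0+0+0+0+1+1+1+0+1+0+0+0 mod 2 = 0
  s[4] = (0000000000000001111111111111111)·(1001100100100111101100011101000) mod 2 = 0+0+0+0+0+0+0+0+0+0+0+0+0+0+0+1+1+0+1+1+0+0+0+1+1+1+0+1+0+0+0 mod 2 = 0
Syndrome = 11000
Column i of H is the binary representation of i, so the syndrome is the binary index of the flipped bit.
Read s = 11000 with s[0] as LSB: 1·2^0 + 1·2^1 + 0·2^2 + 0·2^3 + 0·2^4 = 3.
Error is at bit position 3.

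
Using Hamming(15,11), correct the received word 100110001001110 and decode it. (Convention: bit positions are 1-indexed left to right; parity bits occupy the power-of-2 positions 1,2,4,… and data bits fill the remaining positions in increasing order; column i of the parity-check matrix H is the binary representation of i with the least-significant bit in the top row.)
Syndrome s = H · r^T (mod 2), r = 100110001001110:
  s[0] = (101010101010101)·(100110001001110) mod 2 = 1+0+0+0+1+0+0+0+1+0+0+0+1+0+0 mod 2 = 0
  s[1] = (011001100110011)·(100110001001110) mod 2 = 0+0+0+0+0+0+0+0+0+0+0+0+0+1+0 mod 2 = 1
  s[2] = (000111100001111)·(100110001001110) mod 2 = 0+0+0+1+1+0+0+0+0+0+0+1+1+1+0 mod 2 = 1
  s[3] = (000000011111111)·(100110001001110) mod 2 = 0+0+0+0+0+0+0+0+1+0+0+1+1+1+0 mod 2 = 0
Syndrome = 0110
Column 6 of H equals this syndrome → error at bit 6 (1-indexed).
Flip bit 6: 100110001001110 → 100111001001110
Extract data bits at positions {3,5,6,7,9,10,11,12,13,14,15}: 01101001110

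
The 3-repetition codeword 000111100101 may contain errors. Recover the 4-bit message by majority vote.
Split into 3-bit blocks and majority-vote each:
  block 1 = 000: 0 ones, 3 zeros → 0
  block 2 = 111: 3 ones, 0 zeros → 1
  block 3 = 100: 1 ones, 2 zeros → 0
  block 4 = 101: 2 ones, 1 zeros → 1
Decoded = 0101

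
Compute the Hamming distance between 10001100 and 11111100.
XOR = 01110000, count of 1s = 3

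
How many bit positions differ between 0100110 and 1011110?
XOR = 1111000, count of 1s = 4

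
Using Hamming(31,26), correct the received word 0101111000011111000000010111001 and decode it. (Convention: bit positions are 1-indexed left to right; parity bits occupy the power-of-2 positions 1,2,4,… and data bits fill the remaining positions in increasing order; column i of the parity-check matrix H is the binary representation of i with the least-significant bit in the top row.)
Syndrome s = H · r^T (mod 2), r = 0101111000011111000000010111001:
  s[0] = (1010101010101010101010101010101)·(0101111000011111000000010111001) mod 2 = 0+0+0+0+1+0+1+0+0+0+0+0+1+0+1+0+0+0+0+0+0+0+0+0+0+0+1+0+0+0+1 mod 2 = 0
  s[1] = (0110011001100110011001100110011)·(0101111000011111000000010111001) mod 2 = 0+1+0+0+0+1+1+0+0+0+0+0+0+1+1+0+0+0+0+0+0+0+0+0+0+1+1+0+0+0+1 mod 2 = 0
  s[2] = (0001111000011110000111100001111)·(0101111000011111000000010111001) mod 2 = 0+0+0+1+1+1+1+0+0+0+0+1+1+1+1+0+0+0+0+0+0+0+0+0+0+0+0+1+0+0+1 mod 2 = 0
  s[3] = (0000000111111110000000011111111)·(0101111000011111000000010111001) mod 2 = 0+0+0+0+0+0+0+0+0+0+0+1+1+1+1+0+0+0+0+0+0+0+0+1+0+1+1+1+0+0+1 mod 2 = 1
  s[4] = (0000000000000001111111111111111)·(0101111000011111000000010111001) mod 2 = 0+0+0+0+0+0+0+0+0+0+0+0+0+0+0+1+0+0+0+0+0+0+0+1+0+1+1+1+0+0+1 mod 2 = 0
Syndrome = 00010
Column 8 of H equals this syndrome → error at bit 8 (1-indexed).
Flip bit 8: 0101111000011111000000010111001 → 0101111100011111000000010111001
Extract data bits at positions {3,5,6,7,9,10,11,12,13,14,15,17,18,19,20,21,22,23,24,25,26,27,28,29,30,31}: 01110001111000000010111001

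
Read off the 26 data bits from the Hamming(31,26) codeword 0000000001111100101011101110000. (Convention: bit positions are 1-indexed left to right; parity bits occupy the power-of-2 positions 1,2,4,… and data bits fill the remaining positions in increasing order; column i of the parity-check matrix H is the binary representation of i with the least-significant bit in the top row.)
Parity bits occupy power-of-2 positions; data bits are at positions {3,5,6,7,9,10,11,12,13,14,15,17,18,19,20,21,22,23,24,25,26,27,28,29,30,31} (1-indexed).
Extract: c[3]=0 c[5]=0 c[6]=0 c[7]=0 c[9]=0 c[10]=1 c[11]=1 c[12]=1 c[13]=1 c[14]=1 c[15]=0 c[17]=1 c[18]=0 c[19]=1 c[20]=0 c[21]=1 c[22]=1 c[23]=1 c[24]=0 c[25]=1 c[26]=1 c[27]=1 c[28]=0 c[29]=0 c[30]=0 c[31]=0
Data = 00000111110101011101110000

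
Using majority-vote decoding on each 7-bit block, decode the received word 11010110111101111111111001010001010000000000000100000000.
Split into 7-bit blocks and majority-vote each:
  block 1 = 1101011: 5 ones, 2 zeros → 1
  block 2 = 0111101: 5 ones, 2 zeros → 1
  block 3 = 1111111: 7 ones, 0 zeros → 1
  block 4 = 1100101: 4 ones, 3 zeros → 1
  block 5 = 0001010: 2 ones, 5 zeros → 0
  block 6 = 0000000: 0 ones, 7 zeros → 0
  block 7 = 0000010: 1 ones, 6 zeros → 0
  block 8 = 0000000: 0 ones, 7 zeros → 0
Decoded = 11110000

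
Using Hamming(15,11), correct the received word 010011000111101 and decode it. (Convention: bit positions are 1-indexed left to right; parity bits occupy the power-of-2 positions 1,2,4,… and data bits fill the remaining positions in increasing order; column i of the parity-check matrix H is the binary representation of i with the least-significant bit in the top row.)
Syndrome s = H · r^T (mod 2), r = 010011000111101:
  s[0] = (101010101010101)·(010011000111101) mod 2 = 0+0+0+0+1+0+0+0+0+0+1+0+1+0+1 mod 2 = 0
  s[1] = (011001100110011)·(010011000111101) mod 2 = 0+1+0+0+0+1+0+0+0+1+1+0+0+0+1 mod 2 = 1
  s[2] = (000111100001111)·(010011000111101) mod 2 = 0+0+0+0+1+1+0+0+0+0+0+1+1+0+1 mod 2 = 1
  s[3] = (000000011111111)·(010011000111101) mod 2 = 0+0+0+0+0+0+0+0+0+1+1+1+1+0+1 mod 2 = 1
Syndrome = 0111
Column 14 of H equals this syndrome → error at bit 14 (1-indexed).
Flip bit 14: 010011000111101 → 010011000111111
Extract data bits at positions {3,5,6,7,9,10,11,12,13,14,15}: 01100111111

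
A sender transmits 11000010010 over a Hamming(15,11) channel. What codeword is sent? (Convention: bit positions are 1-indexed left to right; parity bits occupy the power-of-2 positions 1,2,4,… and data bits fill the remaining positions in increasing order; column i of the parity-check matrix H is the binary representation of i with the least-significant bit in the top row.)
Codeword c = d · G (mod 2), d = 11000010010:
  c[0] = d·G[:,0] = (11000010010)·(11011010101) mod 2 = 1+1+0+0+0+0+1+0+0+0+0 mod 2 = 1
  c[1] = d·G[:,1] = (11000010010)·(10110110011) mod 2 = 1+0+0+0+0+0+1+0+0+1+0 mod 2 = 1
  c[2] = d·G[:,2] = (11000010010)·(10000000000) mod 2 = 1+0+0+0+0+0+0+0+0+0+0 mod 2 = 1
  c[3] = d·G[:,3] = (11000010010)·(01110001111) mod 2 = 0+1+0+0+0+0+0+0+0+1+0 mod 2 = 0
  c[4] = d·G[:,4] = (11000010010)·(01000000000) mod 2 = 0+1+0+0+0+0+0+0+0+0+0 mod 2 = 1
  c[5] = d·G[:,5] = (11000010010)·(00100000000) mod 2 = 0+0+0+0+0+0+0+0+0+0+0 mod 2 = 0
  c[6] = d·G[:,6] = (11000010010)·(00010000000) mod 2 = 0+0+0+0+0+0+0+0+0+0+0 mod 2 = 0
  c[7] = d·G[:,7] = (11000010010)·(00001111111) mod 2 = 0+0+0+0+0+0+1+0+0+1+0 mod 2 = 0
  c[8] = d·G[:,8] = (11000010010)·(00001000000) mod 2 = 0+0+0+0+0+0+0+0+0+0+0 mod 2 = 0
  c[9] = d·G[:,9] = (11000010010)·(00000100000) mod 2 = 0+0+0+0+0+0+0+0+0+0+0 mod 2 = 0
  c[10] = d·G[:,10] = (11000010010)·(00000010000) mod 2 = 0+0+0+0+0+0+1+0+0+0+0 mod 2 = 1
  c[11] = d·G[:,11] = (11000010010)·(00000001000) mod 2 = 0+0+0+0+0+0+0+0+0+0+0 mod 2 = 0
  c[12] = d·G[:,12] = (11000010010)·(00000000100) mod 2 = 0+0+0+0+0+0+0+0+0+0+0 mod 2 = 0
  c[13] = d·G[:,13] = (11000010010)·(00000000010) mod 2 = 0+0+0+0+0+0+0+0+0+1+0 mod 2 = 1
  c[14] = d·G[:,14] = (11000010010)·(00000000001) mod 2 = 0+0+0+0+0+0+0+0+0+0+0 mod 2 = 0
Codeword = 111010000010010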